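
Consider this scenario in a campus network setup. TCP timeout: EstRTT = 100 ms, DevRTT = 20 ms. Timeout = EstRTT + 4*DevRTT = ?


Given: EstRTT = 100 ms, DevRTT = 20 ms
Timeout = EstRTT + 4 * DevRTT
4 * DevRTT = 4 * 20 = 80
Timeout = 100 + 80 = 180 ms

180


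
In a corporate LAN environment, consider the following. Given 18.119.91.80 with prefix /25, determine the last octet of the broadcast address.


Given: IP = 18.119.91.80, prefix = /25
Host bits = 32 - 25 = 7
Network last octet = 80 AND mask = 0
Host part size = 2^7 - 1 = 127
Broadcast last octet = 0 OR 127 = 127

127


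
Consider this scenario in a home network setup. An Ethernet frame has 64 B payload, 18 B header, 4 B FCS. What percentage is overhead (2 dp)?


Given: payload = 64 B, header = 18 B, trailer = 4 B
Overhead bytes = header + trailer = 18 + 4 = 22
Total frame = payload + overhead = 64 + 22 = 86
Overhead % = 22 / 86 * 100 = 25.5814% -> 25.58% (2 dp)

25.58


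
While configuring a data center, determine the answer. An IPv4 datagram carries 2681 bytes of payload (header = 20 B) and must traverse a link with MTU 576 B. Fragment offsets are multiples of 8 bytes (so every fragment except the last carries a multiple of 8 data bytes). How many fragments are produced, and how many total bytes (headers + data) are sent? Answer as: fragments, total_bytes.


Max data per non-final fragment = floor((MTU - header)/8)*8 = floor((576 - 20)/8)*8 = floor(556/8)*8 = 552 B
Final fragment needs no 8-byte alignment: it can carry up to MTU - header = 556 B
Non-final fragments needed = ceil((payload - 556) / 552) = ceil(2125/552) = ceil(3.8496) = 4
Number of fragments = 4 + 1 = 5
Fragment sizes (data): 4 * 552 B + 473 B (last, 473 <= 556 OK)
Total bytes sent = payload + n_frags * header = 2681 + 5*20 = 2681 + 100 = 2781 B

5, 2781


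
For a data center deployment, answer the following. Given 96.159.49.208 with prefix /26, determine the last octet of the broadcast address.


Given: IP = 96.159.49.208, prefix = /26
Host bits = 32 - 26 = 6
Network last octet = 208 AND mask = 192
Host part size = 2^6 - 1 = 63
Broadcast last octet = 192 OR 63 = 255

255


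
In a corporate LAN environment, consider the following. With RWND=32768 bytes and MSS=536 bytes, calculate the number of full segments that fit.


Given: RWND = 32768 bytes, MSS = 536 bytes
Full segments = floor(RWND / MSS)
Full segments = floor(32768 / 536)
Full segments = floor(61.1343) = 61

61


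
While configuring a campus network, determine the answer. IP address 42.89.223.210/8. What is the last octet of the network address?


Given: IP = 42.89.223.210, prefix = /8
Subnet mask = 255.0.0.0
Last octet of IP: 210
Last octet of mask: 0
Network last octet = 210 AND 0 = 0

0


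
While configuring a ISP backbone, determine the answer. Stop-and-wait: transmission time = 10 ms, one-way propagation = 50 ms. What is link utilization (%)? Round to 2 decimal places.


Given: Ttrans = 10 ms, Tprop = 50 ms
RTT = 2 * Tprop = 2 * 50 = 100 ms
U = Ttrans / (Ttrans + RTT)
U = 10 / (10 + 100)
U = 10 / 110 = 0.090909
U% = 9.09%

9.09


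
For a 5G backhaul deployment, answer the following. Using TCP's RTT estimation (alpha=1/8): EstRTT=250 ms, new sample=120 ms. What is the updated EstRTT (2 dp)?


Given: EstRTT = 250 ms, SampleRTT = 120 ms, alpha = 1/8
New EstRTT = (1 - alpha) * EstRTT + alpha * SampleRTT
(7/8) * 250 = 218.75
(1/8) * 120 = 15
New EstRTT = 218.75 + 15 = 233.75 ms -> 233.75 ms (2 dp)

233.75


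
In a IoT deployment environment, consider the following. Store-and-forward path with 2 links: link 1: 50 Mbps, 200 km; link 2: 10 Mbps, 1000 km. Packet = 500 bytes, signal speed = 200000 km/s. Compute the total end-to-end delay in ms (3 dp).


Packet = 500 bytes = 4000 bits. Store-and-forward: sum (t_trans + t_prop) per link.
Link 1: t_trans = 4000/(50*10^6) s = 0.0800 ms; t_prop = 200/200000 s = 1.0000 ms; subtotal = 1.0800 ms
Link 2: t_trans = 4000/(10*10^6) s = 0.4000 ms; t_prop = 1000/200000 s = 5.0000 ms; subtotal = 5.4000 ms
End-to-end = 1.0800 + 5.4000 = 6.4800 ms -> 6.480 ms (3 dp)

6.480


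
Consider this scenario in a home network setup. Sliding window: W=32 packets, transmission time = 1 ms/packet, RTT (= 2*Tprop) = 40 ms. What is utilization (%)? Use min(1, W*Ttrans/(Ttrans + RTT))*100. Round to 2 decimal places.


Given: W = 32, Ttrans = 1 ms, RTT = 40 ms (= 2 * Tprop, Tprop = 20 ms)
Cycle time = Ttrans + RTT = 1 + 40 = 41 ms (first packet sent until its ACK returns)
W * Ttrans = 32 * 1 = 32 ms of sending per cycle
W * Ttrans / (Ttrans + RTT) = 32 / 41 = 0.780488
U = min(1, 0.780488) = 0.780488
U% = 78.05%

78.05


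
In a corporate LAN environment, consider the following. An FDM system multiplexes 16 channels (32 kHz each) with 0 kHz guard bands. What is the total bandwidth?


Given: 16 channels, 32 kHz each, guard = 0 kHz
Channel bandwidth = 16 * 32 = 512 kHz
Guard bands = 15 gaps * 0 kHz = 0 kHz
Total = 512 + 0 = 512 kHz

512


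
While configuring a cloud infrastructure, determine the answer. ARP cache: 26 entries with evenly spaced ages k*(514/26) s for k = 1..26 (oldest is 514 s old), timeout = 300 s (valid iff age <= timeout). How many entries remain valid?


Ages are k * 514/26 s for k = 1..26 (spacing = 19.7692 s).
Entry k is valid iff k * 514/26 <= 300 iff k <= 26 * 300 / 514 = 15.1751
n_valid = floor(15.1751) = 15
(n_stale = 26 - 15 = 11)

15


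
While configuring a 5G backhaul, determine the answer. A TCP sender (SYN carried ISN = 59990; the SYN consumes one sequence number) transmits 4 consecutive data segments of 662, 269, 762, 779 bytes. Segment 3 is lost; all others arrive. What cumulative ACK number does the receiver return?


SYN uses sequence number 59990; first data byte = ISN + 1 = 59991.
Segment 1: SEQ = 59991, len = 662 B, covers [59991, 60652]
Segment 2: SEQ = 60653, len = 269 B, covers [60653, 60921]
Segment 3: SEQ = 60922, len = 762 B, covers [60922, 61683] [LOST]
Segment 4: SEQ = 61684, len = 779 B, covers [61684, 62462]
In-order data received: bytes [59991, 60921] (segments 1..2).
Segment 3 missing -> gap begins at byte 60922; later segments buffered out of order.
Cumulative ACK = next expected in-order byte = 59991 + 662 + 269 = 60922

60922


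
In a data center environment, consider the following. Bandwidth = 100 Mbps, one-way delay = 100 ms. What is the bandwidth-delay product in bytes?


Given: bandwidth = 100 Mbps, delay = 100 ms
BDP in bits = 100 * 10^6 * 100 / 1000
BDP in bits = 10000000
BDP in bytes = 10000000 / 8 = 1250000

1250000


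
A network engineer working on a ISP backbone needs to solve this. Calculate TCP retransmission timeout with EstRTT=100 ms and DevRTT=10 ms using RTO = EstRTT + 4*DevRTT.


Given: EstRTT = 100 ms, DevRTT = 10 ms
Timeout = EstRTT + 4 * DevRTT
4 * DevRTT = 4 * 10 = 40
Timeout = 100 + 40 = 140 ms

140


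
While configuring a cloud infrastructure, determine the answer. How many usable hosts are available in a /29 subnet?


Given: subnet mask /29
Host bits = 32 - 29 = 3
Total addresses = 2^3 = 8
Usable hosts = 8 - 2 (network + broadcast) = 6

6


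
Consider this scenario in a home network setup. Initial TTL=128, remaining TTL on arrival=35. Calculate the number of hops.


Given: initial TTL = 128, received TTL = 35
Hops = initial TTL - received TTL
Hops = 128 - 35 = 93

93


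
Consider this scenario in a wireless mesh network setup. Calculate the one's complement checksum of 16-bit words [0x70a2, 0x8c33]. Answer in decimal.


Given words: [0x70a2, 0x8c33]
Step 1: Sum all words
Raw sum = 28834 + 35891 = 64725
One's complement = ~64725 & 0xFFFF = 810

810


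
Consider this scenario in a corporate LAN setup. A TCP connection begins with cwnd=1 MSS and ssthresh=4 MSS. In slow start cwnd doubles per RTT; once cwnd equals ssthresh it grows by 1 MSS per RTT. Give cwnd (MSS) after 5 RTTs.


RTT 0: cwnd = 1 MSS (initial)
RTT 1: cwnd = 2 MSS (slow start, doubled)
RTT 2: cwnd = 4 MSS (slow start, doubled)
RTT 3: cwnd = 5 MSS (congestion avoidance, +1)
RTT 4: cwnd = 6 MSS (congestion avoidance, +1)
RTT 5: cwnd = 7 MSS (congestion avoidance, +1)

7


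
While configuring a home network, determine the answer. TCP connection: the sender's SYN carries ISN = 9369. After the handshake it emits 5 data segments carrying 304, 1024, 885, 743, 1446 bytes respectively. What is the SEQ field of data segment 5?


The SYN occupies sequence number ISN = 9369, so the first data byte is ISN + 1 = 9370.
SEQ of data segment i = (ISN + 1) + sum of payload sizes of segments 1..i-1.
Segment 1: SEQ = 9370, payload = 304 bytes
Segment 2: SEQ = 9674, payload = 1024 bytes
Segment 3: SEQ = 10698, payload = 885 bytes
Segment 4: SEQ = 11583, payload = 743 bytes
Segment 5: SEQ = 12326, payload = 1446 bytes
SEQ of segment 5 = 9370 + 304 + 1024 + 885 + 743 = 12326

12326


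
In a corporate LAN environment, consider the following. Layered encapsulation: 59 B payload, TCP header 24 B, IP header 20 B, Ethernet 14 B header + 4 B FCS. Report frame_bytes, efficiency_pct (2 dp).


TCP segment = 59 + 24 = 83 B
IP packet = 83 + 20 = 103 B
Ethernet frame = 103 + 14 + 4 = 121 B
Efficiency = app / frame = 59 / 121 = 0.487603 = 48.7603% -> 48.76% (2 dp)

121, 48.76


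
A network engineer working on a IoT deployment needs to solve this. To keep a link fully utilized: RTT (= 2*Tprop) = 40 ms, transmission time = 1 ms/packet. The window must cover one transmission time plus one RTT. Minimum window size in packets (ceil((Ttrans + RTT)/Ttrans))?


Given: Ttrans = 1 ms, RTT = 40 ms (= 2 * Tprop, Tprop = 20 ms)
Time until first ACK returns = Ttrans + RTT = 1 + 40 = 41 ms
Need W * Ttrans >= Ttrans + RTT  ->  W >= (Ttrans + RTT) / Ttrans
(Ttrans + RTT) / Ttrans = 41 / 1 = 41
W_min = ceil(41) = 41

41


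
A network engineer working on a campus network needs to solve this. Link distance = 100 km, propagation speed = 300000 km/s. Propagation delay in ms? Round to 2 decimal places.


Given: distance = 100 km, speed = 300000 km/s
Delay = distance / speed = 100 / 300000 seconds
Delay in ms = 100 * 1000 / 300000
Delay = 0.3333 ms
Rounded to 2 dp = 0.33 ms

0.33


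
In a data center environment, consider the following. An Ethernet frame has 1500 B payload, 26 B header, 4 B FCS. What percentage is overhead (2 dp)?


Given: payload = 1500 B, header = 26 B, trailer = 4 B
Overhead bytes = header + trailer = 26 + 4 = 30
Total frame = payload + overhead = 1500 + 30 = 1530
Overhead % = 30 / 1530 * 100 = 1.9608% -> 1.96% (2 dp)

1.96


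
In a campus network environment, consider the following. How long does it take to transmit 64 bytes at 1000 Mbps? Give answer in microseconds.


Given: packet = 64 bytes, bandwidth = 1000 Mbps
Packet in bits = 64 * 8 = 512 bits
Bandwidth = 1000 * 10^6 = 1000000000 bps
Time = 512 / 1000000000 seconds
Time in us = 512 * 10^6 / 1000000000 = 0.512

0.512


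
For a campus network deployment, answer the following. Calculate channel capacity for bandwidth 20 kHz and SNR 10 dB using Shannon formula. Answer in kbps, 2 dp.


Given: B = 20 kHz, SNR = 10 dB
SNR linear = 10^(10/10) = 10
1 + SNR = 11
log2(11) = 3.4594316186
C = 20 * 1000 * 3.4594316186 = 69188.6324 bps
C = 69.188632 kbps -> 69.19 kbps (2 dp)

69.19


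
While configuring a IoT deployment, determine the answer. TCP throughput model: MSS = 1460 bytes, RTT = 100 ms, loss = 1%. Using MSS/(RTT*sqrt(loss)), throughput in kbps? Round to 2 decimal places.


Given: MSS = 1460 bytes, RTT = 100 ms, loss = 1%
RTT in seconds = 100 / 1000 = 0.1
Loss rate = 1% = 0.01
sqrt(loss) = sqrt(0.01) = 0.1
Throughput (bytes/s) = 1460 / (0.1 * 0.1) = 146000.0000
Throughput (kbps) = 146000.0000 * 8 / 1000 = 1168.000000 -> 1168.00 kbps (2 dp)

1168.00


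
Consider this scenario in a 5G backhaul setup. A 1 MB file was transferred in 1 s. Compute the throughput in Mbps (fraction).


Given: file = 1 MB, time = 1 s
File in Mb = 1 * 8 = 8 Mb
Throughput = 8 / 1 Mbps
Throughput = 8 Mbps

8


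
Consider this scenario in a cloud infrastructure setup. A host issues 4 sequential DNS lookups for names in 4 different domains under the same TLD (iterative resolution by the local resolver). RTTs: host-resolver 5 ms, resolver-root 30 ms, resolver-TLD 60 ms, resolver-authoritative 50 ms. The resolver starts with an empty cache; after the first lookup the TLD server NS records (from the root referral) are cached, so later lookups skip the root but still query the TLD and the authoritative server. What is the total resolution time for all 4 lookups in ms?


Lookup 1 (cold cache): local + root + TLD + auth = 5 + 30 + 60 + 50 = 145 ms
Lookups 2..4 (TLD NS cached -> skip root; new domain -> still ask TLD and auth): local + TLD + auth = 5 + 60 + 50 = 115 ms each
Remaining 3 lookups: 3 * 115 = 345 ms
Total = 145 + 345 = 490 ms

490


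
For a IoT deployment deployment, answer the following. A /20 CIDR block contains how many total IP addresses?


Given: CIDR prefix /20
Host bits = 32 - 20 = 12
Total addresses = 2^12 = 4096

4096


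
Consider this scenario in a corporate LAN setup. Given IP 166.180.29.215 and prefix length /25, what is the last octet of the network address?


Given: IP = 166.180.29.215, prefix = /25
Subnet mask = 255.255.255.128
Last octet of IP: 215
Last octet of mask: 128
Network last octet = 215 AND 128 = 128

128


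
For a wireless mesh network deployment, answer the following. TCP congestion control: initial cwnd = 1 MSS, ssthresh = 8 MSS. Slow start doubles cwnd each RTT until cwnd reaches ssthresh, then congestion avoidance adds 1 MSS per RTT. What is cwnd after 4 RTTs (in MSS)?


RTT 0: cwnd = 1 MSS (initial)
RTT 1: cwnd = 2 MSS (slow start, doubled)
RTT 2: cwnd = 4 MSS (slow start, doubled)
RTT 3: cwnd = 8 MSS (slow start, doubled)
RTT 4: cwnd = 9 MSS (congestion avoidance, +1)

9


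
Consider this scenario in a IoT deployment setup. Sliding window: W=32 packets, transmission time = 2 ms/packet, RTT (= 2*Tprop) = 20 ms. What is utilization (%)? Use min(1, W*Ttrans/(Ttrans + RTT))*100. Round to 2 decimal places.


Given: W = 32, Ttrans = 2 ms, RTT = 20 ms (= 2 * Tprop, Tprop = 10 ms)
Cycle time = Ttrans + RTT = 2 + 20 = 22 ms (first packet sent until its ACK returns)
W * Ttrans = 32 * 2 = 64 ms of sending per cycle
W * Ttrans / (Ttrans + RTT) = 64 / 22 = 2.909091
U = min(1, 2.909091) = 1.000000
U% = 100.00%

100.00


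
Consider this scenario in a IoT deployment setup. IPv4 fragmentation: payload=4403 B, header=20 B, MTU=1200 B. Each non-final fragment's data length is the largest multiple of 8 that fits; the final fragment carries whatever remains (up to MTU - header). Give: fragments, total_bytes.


Max data per non-final fragment = floor((MTU - header)/8)*8 = floor((1200 - 20)/8)*8 = floor(1180/8)*8 = 1176 B
Final fragment needs no 8-byte alignment: it can carry up to MTU - header = 1180 B
Non-final fragments needed = ceil((payload - 1180) / 1176) = ceil(3223/1176) = ceil(2.7406) = 3
Number of fragments = 3 + 1 = 4
Fragment sizes (data): 3 * 1176 B + 875 B (last, 875 <= 1180 OK)
Total bytes sent = payload + n_frags * header = 4403 + 4*20 = 4403 + 80 = 4483 B

4, 4483


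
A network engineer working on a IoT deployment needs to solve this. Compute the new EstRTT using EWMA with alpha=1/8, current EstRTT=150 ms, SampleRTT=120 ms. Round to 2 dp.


Given: EstRTT = 150 ms, SampleRTT = 120 ms, alpha = 1/8
New EstRTT = (1 - alpha) * EstRTT + alpha * SampleRTT
(7/8) * 150 = 131.25
(1/8) * 120 = 15
New EstRTT = 131.25 + 15 = 146.25 ms -> 146.25 ms (2 dp)

146.25


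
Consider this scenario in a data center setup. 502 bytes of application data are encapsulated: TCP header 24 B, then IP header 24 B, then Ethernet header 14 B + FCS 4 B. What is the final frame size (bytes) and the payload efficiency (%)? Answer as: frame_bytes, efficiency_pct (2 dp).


TCP segment = 502 + 24 = 526 B
IP packet = 526 + 24 = 550 B
Ethernet frame = 550 + 14 + 4 = 568 B
Efficiency = app / frame = 502 / 568 = 0.883803 = 88.3803% -> 88.38% (2 dp)

568, 88.38


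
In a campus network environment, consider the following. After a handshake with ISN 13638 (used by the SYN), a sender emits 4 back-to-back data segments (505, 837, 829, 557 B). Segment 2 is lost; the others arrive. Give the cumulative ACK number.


SYN uses sequence number 13638; first data byte = ISN + 1 = 13639.
Segment 1: SEQ = 13639, len = 505 B, covers [13639, 14143]
Segment 2: SEQ = 14144, len = 837 B, covers [14144, 14980] [LOST]
Segment 3: SEQ = 14981, len = 829 B, covers [14981, 15809]
Segment 4: SEQ = 15810, len = 557 B, covers [15810, 16366]
In-order data received: bytes [13639, 14143] (segments 1..1).
Segment 2 missing -> gap begins at byte 14144; later segments buffered out of order.
Cumulative ACK = next expected in-order byte = 13639 + 505 = 14144

14144


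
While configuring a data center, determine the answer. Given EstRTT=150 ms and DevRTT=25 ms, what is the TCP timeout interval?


Given: EstRTT = 150 ms, DevRTT = 25 ms
Timeout = EstRTT + 4 * DevRTT
4 * DevRTT = 4 * 25 = 100
Timeout = 150 + 100 = 250 ms

250


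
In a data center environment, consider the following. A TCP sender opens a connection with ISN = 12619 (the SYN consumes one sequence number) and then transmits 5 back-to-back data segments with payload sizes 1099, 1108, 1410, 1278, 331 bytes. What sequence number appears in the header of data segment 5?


The SYN occupies sequence number ISN = 12619, so the first data byte is ISN + 1 = 12620.
SEQ of data segment i = (ISN + 1) + sum of payload sizes of segments 1..i-1.
Segment 1: SEQ = 12620, payload = 1099 bytes
Segment 2: SEQ = 13719, payload = 1108 bytes
Segment 3: SEQ = 14827, payload = 1410 bytes
Segment 4: SEQ = 16237, payload = 1278 bytes
Segment 5: SEQ = 17515, payload = 331 bytes
SEQ of segment 5 = 12620 + 1099 + 1108 + 1410 + 1278 = 17515

17515


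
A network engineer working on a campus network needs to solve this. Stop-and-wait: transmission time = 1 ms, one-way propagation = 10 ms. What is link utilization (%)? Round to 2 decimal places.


Given: Ttrans = 1 ms, Tprop = 10 ms
RTT = 2 * Tprop = 2 * 10 = 20 ms
U = Ttrans / (Ttrans + RTT)
U = 1 / (1 + 20)
U = 1 / 21 = 0.047619
U% = 4.76%

4.76


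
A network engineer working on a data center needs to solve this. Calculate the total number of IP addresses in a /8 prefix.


Given: CIDR prefix /8
Host bits = 32 - 8 = 24
Total addresses = 2^24 = 16777216

16777216


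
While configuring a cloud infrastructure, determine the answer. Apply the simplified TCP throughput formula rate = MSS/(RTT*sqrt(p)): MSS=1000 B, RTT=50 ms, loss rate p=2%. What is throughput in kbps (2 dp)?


Given: MSS = 1000 bytes, RTT = 50 ms, loss = 2%
RTT in seconds = 50 / 1000 = 0.05
Loss rate = 2% = 0.02
sqrt(loss) = sqrt(0.02) = 0.141421356237
Throughput (bytes/s) = 1000 / (0.05 * 0.141421356237) = 141421.3562
Throughput (kbps) = 141421.3562 * 8 / 1000 = 1131.370850 -> 1131.37 kbps (2 dp)

1131.37


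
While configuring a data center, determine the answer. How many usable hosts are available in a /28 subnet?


Given: subnet mask /28
Host bits = 32 - 28 = 4
Total addresses = 2^4 = 16
Usable hosts = 16 - 2 (network + broadcast) = 14

14


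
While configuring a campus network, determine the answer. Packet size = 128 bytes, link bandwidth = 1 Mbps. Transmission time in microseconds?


Given: packet = 128 bytes, bandwidth = 1 Mbps
Packet in bits = 128 * 8 = 1024 bits
Bandwidth = 1 * 10^6 = 1000000 bps
Time = 1024 / 1000000 seconds
Time in us = 1024 * 10^6 / 1000000 = 1024

1024


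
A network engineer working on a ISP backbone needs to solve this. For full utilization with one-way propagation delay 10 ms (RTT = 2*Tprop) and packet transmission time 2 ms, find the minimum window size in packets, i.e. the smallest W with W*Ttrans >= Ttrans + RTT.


Given: Ttrans = 2 ms, RTT = 20 ms (= 2 * Tprop, Tprop = 10 ms)
Time until first ACK returns = Ttrans + RTT = 2 + 20 = 22 ms
Need W * Ttrans >= Ttrans + RTT  ->  W >= (Ttrans + RTT) / Ttrans
(Ttrans + RTT) / Ttrans = 22 / 2 = 11
W_min = ceil(11) = 11

11


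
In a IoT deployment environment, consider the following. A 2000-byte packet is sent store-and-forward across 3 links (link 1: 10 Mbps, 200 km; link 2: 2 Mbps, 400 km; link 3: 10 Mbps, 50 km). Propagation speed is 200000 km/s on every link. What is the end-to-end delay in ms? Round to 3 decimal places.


Packet = 2000 bytes = 16000 bits. Store-and-forward: sum (t_trans + t_prop) per link.
Link 1: t_trans = 16000/(10*10^6) s = 1.6000 ms; t_prop = 200/200000 s = 1.0000 ms; subtotal = 2.6000 ms
Link 2: t_trans = 16000/(2*10^6) s = 8.0000 ms; t_prop = 400/200000 s = 2.0000 ms; subtotal = 10.0000 ms
Link 3: t_trans = 16000/(10*10^6) s = 1.6000 ms; t_prop = 50/200000 s = 0.2500 ms; subtotal = 1.8500 ms
End-to-end = 2.6000 + 10.0000 + 1.8500 = 14.4500 ms -> 14.450 ms (3 dp)

14.450


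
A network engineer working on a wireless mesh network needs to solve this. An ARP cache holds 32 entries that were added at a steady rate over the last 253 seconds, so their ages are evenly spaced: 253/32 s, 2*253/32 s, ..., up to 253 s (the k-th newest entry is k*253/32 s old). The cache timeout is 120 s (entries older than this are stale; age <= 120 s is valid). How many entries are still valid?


Ages are k * 253/32 s for k = 1..32 (spacing = 7.9062 s).
Entry k is valid iff k * 253/32 <= 120 iff k <= 32 * 120 / 253 = 15.1779
n_valid = floor(15.1779) = 15
(n_stale = 32 - 15 = 17)

15


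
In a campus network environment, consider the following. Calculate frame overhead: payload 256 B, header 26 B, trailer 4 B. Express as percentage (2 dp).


Given: payload = 256 B, header = 26 B, trailer = 4 B
Overhead bytes = header + trailer = 26 + 4 = 30
Total frame = payload + overhead = 256 + 30 = 286
Overhead % = 30 / 286 * 100 = 10.4895% -> 10.49% (2 dp)

10.49


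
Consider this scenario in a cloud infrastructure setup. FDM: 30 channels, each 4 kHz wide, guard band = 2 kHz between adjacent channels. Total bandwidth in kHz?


Given: 30 channels, 4 kHz each, guard = 2 kHz
Channel bandwidth = 30 * 4 = 120 kHz
Guard bands = 29 gaps * 2 kHz = 58 kHz
Total = 120 + 58 = 178 kHz

178


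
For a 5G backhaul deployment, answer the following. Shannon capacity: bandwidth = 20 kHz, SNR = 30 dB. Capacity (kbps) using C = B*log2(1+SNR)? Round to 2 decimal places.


Given: B = 20 kHz, SNR = 30 dB
SNR linear = 10^(30/10) = 1000
1 + SNR = 1001
log2(1001) = 9.9672262588
C = 20 * 1000 * 9.9672262588 = 199344.5252 bps
C = 199.344525 kbps -> 199.34 kbps (2 dp)

199.34


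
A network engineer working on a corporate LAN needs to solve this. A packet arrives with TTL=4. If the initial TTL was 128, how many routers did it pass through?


Given: initial TTL = 128, received TTL = 4
Hops = initial TTL - received TTL
Hops = 128 - 4 = 124

124


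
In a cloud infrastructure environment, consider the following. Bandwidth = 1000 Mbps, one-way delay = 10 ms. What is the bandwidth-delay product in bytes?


Given: bandwidth = 1000 Mbps, delay = 10 ms
BDP in bits = 1000 * 10^6 * 10 / 1000
BDP in bits = 10000000
BDP in bytes = 10000000 / 8 = 1250000

1250000


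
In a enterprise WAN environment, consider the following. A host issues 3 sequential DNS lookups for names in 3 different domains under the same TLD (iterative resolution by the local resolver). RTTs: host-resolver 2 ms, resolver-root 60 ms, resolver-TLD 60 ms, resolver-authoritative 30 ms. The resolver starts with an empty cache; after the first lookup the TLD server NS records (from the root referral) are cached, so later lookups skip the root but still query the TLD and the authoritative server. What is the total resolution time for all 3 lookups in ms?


Lookup 1 (cold cache): local + root + TLD + auth = 2 + 60 + 60 + 30 = 152 ms
Lookups 2..3 (TLD NS cached -> skip root; new domain -> still ask TLD and auth): local + TLD + auth = 2 + 60 + 30 = 92 ms each
Remaining 2 lookups: 2 * 92 = 184 ms
Total = 152 + 184 = 336 ms

336


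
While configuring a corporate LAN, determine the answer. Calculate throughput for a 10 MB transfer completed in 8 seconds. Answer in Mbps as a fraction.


Given: file = 10 MB, time = 8 s
File in Mb = 10 * 8 = 80 Mb
Throughput = 80 / 8 Mbps
Throughput = 10 Mbps

10


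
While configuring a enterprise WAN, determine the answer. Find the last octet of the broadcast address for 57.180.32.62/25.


Given: IP = 57.180.32.62, prefix = /25
Host bits = 32 - 25 = 7
Network last octet = 62 AND mask = 0
Host part size = 2^7 - 1 = 127
Broadcast last octet = 0 OR 127 = 127

127


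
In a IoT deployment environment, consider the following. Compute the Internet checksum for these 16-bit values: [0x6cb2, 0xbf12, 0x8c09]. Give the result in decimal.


Given words: [0x6cb2, 0xbf12, 0x8c09]
Step 1: Sum all words
Raw sum = 27826 + 48914 + 35849 = 112589
Step 2: Fold carry: (47053 + 1) = 47054
One's complement = ~47054 & 0xFFFF = 18481

18481


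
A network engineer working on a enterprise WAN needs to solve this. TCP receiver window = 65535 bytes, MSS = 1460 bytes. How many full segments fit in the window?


Given: RWND = 65535 bytes, MSS = 1460 bytes
Full segments = floor(RWND / MSS)
Full segments = floor(65535 / 1460)
Full segments = floor(44.887) = 44

44


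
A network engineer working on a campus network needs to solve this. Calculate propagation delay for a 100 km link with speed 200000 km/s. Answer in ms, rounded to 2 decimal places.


Given: distance = 100 km, speed = 200000 km/s
Delay = distance / speed = 100 / 200000 seconds
Delay in ms = 100 * 1000 / 200000
Delay = 0.5000 ms
Rounded to 2 dp = 0.50 ms

0.50


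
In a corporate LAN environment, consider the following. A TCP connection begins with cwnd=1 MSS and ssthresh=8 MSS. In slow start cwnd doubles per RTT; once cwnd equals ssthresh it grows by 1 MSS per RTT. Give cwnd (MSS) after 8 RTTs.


RTT 0: cwnd = 1 MSS (initial)
RTT 1: cwnd = 2 MSS (slow start, doubled)
RTT 2: cwnd = 4 MSS (slow start, doubled)
RTT 3: cwnd = 8 MSS (slow start, doubled)
RTT 4: cwnd = 9 MSS (congestion avoidance, +1)
RTT 5: cwnd = 10 MSS (congestion avoidance, +1)
RTT 6: cwnd = 11 MSS (congestion avoidance, +1)
RTT 7: cwnd = 12 MSS (congestion avoidance, +1)
RTT 8: cwnd = 13 MSS (congestion avoidance, +1)

13


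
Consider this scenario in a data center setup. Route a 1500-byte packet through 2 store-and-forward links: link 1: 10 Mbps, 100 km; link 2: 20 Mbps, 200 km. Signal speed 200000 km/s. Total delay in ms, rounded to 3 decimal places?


Packet = 1500 bytes = 12000 bits. Store-and-forward: sum (t_trans + t_prop) per link.
Link 1: t_trans = 12000/(10*10^6) s = 1.2000 ms; t_prop = 100/200000 s = 0.5000 ms; subtotal = 1.7000 ms
Link 2: t_trans = 12000/(20*10^6) s = 0.6000 ms; t_prop = 200/200000 s = 1.0000 ms; subtotal = 1.6000 ms
End-to-end = 1.7000 + 1.6000 = 3.3000 ms -> 3.300 ms (3 dp)

3.300


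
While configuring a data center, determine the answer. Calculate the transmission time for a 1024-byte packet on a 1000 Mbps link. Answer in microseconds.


Given: packet = 1024 bytes, bandwidth = 1000 Mbps
Packet in bits = 1024 * 8 = 8192 bits
Bandwidth = 1000 * 10^6 = 1000000000 bps
Time = 8192 / 1000000000 seconds
Time in us = 8192 * 10^6 / 1000000000 = 8.192

8.192


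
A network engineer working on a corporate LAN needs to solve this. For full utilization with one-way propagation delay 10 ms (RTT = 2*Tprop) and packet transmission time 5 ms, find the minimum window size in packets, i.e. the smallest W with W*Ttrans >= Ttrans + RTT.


Given: Ttrans = 5 ms, RTT = 20 ms (= 2 * Tprop, Tprop = 10 ms)
Time until first ACK returns = Ttrans + RTT = 5 + 20 = 25 ms
Need W * Ttrans >= Ttrans + RTT  ->  W >= (Ttrans + RTT) / Ttrans
(Ttrans + RTT) / Ttrans = 25 / 5 = 5
W_min = ceil(5) = 5

5


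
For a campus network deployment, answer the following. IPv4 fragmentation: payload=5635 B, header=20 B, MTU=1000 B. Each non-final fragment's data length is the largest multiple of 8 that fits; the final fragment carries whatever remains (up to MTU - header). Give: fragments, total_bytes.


Max data per non-final fragment = floor((MTU - header)/8)*8 = floor((1000 - 20)/8)*8 = floor(980/8)*8 = 976 B
Final fragment needs no 8-byte alignment: it can carry up to MTU - header = 980 B
Non-final fragments needed = ceil((payload - 980) / 976) = ceil(4655/976) = ceil(4.7695) = 5
Number of fragments = 5 + 1 = 6
Fragment sizes (data): 5 * 976 B + 755 B (last, 755 <= 980 OK)
Total bytes sent = payload + n_frags * header = 5635 + 6*20 = 5635 + 120 = 5755 B

6, 5755


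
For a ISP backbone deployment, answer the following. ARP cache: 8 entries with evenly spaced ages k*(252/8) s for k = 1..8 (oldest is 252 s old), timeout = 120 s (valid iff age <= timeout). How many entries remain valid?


Ages are k * 252/8 s for k = 1..8 (spacing = 31.5000 s).
Entry k is valid iff k * 252/8 <= 120 iff k <= 8 * 120 / 252 = 3.8095
n_valid = floor(3.8095) = 3
(n_stale = 8 - 3 = 5)

3


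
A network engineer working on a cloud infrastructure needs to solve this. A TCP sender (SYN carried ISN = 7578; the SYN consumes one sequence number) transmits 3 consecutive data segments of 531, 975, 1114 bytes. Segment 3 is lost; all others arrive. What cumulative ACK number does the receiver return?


SYN uses sequence number 7578; first data byte = ISN + 1 = 7579.
Segment 1: SEQ = 7579, len = 531 B, covers [7579, 8109]
Segment 2: SEQ = 8110, len = 975 B, covers [8110, 9084]
Segment 3: SEQ = 9085, len = 1114 B, covers [9085, 10198] [LOST]
In-order data received: bytes [7579, 9084] (segments 1..2).
Segment 3 missing -> gap begins at byte 9085.
Cumulative ACK = next expected in-order byte = 7579 + 531 + 975 = 9085

9085


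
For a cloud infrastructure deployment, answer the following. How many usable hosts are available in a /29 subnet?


Given: subnet mask /29
Host bits = 32 - 29 = 3
Total addresses = 2^3 = 8
Usable hosts = 8 - 2 (network + broadcast) = 6

6


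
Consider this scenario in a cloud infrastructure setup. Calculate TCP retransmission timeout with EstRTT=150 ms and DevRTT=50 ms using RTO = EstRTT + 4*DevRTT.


Given: EstRTT = 150 ms, DevRTT = 50 ms
Timeout = EstRTT + 4 * DevRTT
4 * DevRTT = 4 * 50 = 200
Timeout = 150 + 200 = 350 ms

350


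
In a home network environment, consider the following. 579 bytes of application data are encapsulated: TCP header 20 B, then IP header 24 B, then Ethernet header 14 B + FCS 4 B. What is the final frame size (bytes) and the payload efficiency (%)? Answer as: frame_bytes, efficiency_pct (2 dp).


TCP segment = 579 + 20 = 599 B
IP packet = 599 + 24 = 623 B
Ethernet frame = 623 + 14 + 4 = 641 B
Efficiency = app / frame = 579 / 641 = 0.903276 = 90.3276% -> 90.33% (2 dp)

641, 90.33


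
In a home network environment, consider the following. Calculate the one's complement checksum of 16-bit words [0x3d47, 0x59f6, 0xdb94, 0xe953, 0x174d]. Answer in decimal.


Given words: [0x3d47, 0x59f6, 0xdb94, 0xe953, 0x174d]
Step 1: Sum all words
Raw sum = 15687 + 23030 + 56212 + 59731 + 5965 = 160625
Step 2: Fold carry: (29553 + 2) = 29555
One's complement = ~29555 & 0xFFFF = 35980

35980


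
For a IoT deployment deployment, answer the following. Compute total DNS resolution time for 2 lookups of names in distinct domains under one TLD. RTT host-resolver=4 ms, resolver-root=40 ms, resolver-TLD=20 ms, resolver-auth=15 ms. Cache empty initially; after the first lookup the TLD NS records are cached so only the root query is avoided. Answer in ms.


Lookup 1 (cold cache): local + root + TLD + auth = 4 + 40 + 20 + 15 = 79 ms
Lookups 2..2 (TLD NS cached -> skip root; new domain -> still ask TLD and auth): local + TLD + auth = 4 + 20 + 15 = 39 ms each
Remaining 1 lookups: 1 * 39 = 39 ms
Total = 79 + 39 = 118 ms

118


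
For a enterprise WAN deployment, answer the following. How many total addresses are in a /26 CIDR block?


Given: CIDR prefix /26
Host bits = 32 - 26 = 6
Total addresses = 2^6 = 64

64


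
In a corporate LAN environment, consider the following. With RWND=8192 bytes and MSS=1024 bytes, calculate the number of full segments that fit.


Given: RWND = 8192 bytes, MSS = 1024 bytes
Full segments = floor(RWND / MSS)
Full segments = floor(8192 / 1024)
Full segments = floor(8.0) = 8

8


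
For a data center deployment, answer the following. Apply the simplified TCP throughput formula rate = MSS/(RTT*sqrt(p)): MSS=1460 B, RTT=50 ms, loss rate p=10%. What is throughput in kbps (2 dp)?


Given: MSS = 1460 bytes, RTT = 50 ms, loss = 10%
RTT in seconds = 50 / 1000 = 0.05
Loss rate = 10% = 0.1
sqrt(loss) = sqrt(0.1) = 0.316227766017
Throughput (bytes/s) = 1460 / (0.05 * 0.316227766017) = 92338.5077
Throughput (kbps) = 92338.5077 * 8 / 1000 = 738.708061 -> 738.71 kbps (2 dp)

738.71


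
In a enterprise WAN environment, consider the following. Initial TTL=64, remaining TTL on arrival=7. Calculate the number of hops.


Given: initial TTL = 64, received TTL = 7
Hops = initial TTL - received TTL
Hops = 64 - 7 = 57

57


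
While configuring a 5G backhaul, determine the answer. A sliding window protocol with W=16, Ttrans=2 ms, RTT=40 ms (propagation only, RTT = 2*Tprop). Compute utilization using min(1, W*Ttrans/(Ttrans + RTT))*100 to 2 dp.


Given: W = 16, Ttrans = 2 ms, RTT = 40 ms (= 2 * Tprop, Tprop = 20 ms)
Cycle time = Ttrans + RTT = 2 + 40 = 42 ms (first packet sent until its ACK returns)
W * Ttrans = 16 * 2 = 32 ms of sending per cycle
W * Ttrans / (Ttrans + RTT) = 32 / 42 = 0.761905
U = min(1, 0.761905) = 0.761905
U% = 76.19%

76.19


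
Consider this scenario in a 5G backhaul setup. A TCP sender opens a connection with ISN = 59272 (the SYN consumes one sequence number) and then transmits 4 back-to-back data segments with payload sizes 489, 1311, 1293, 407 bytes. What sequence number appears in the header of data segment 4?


The SYN occupies sequence number ISN = 59272, so the first data byte is ISN + 1 = 59273.
SEQ of data segment i = (ISN + 1) + sum of payload sizes of segments 1..i-1.
Segment 1: SEQ = 59273, payload = 489 bytes
Segment 2: SEQ = 59762, payload = 1311 bytes
Segment 3: SEQ = 61073, payload = 1293 bytes
Segment 4: SEQ = 62366, payload = 407 bytes
SEQ of segment 4 = 59273 + 489 + 1311 + 1293 = 62366

62366


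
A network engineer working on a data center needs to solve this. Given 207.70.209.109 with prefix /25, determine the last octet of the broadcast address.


Given: IP = 207.70.209.109, prefix = /25
Host bits = 32 - 25 = 7
Network last octet = 109 AND mask = 0
Host part size = 2^7 - 1 = 127
Broadcast last octet = 0 OR 127 = 127

127


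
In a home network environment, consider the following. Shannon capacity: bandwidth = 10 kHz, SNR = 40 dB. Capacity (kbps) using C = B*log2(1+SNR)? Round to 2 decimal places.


Given: B = 10 kHz, SNR = 40 dB
SNR linear = 10^(40/10) = 10000
1 + SNR = 10001
log2(10001) = 13.2878566418
C = 10 * 1000 * 13.2878566418 = 132878.5664 bps
C = 132.878566 kbps -> 132.88 kbps (2 dp)

132.88


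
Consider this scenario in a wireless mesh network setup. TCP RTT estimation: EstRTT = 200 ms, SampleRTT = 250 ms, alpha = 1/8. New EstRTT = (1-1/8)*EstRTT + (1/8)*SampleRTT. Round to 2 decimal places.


Given: EstRTT = 200 ms, SampleRTT = 250 ms, alpha = 1/8
New EstRTT = (1 - alpha) * EstRTT + alpha * SampleRTT
(7/8) * 200 = 175
(1/8) * 250 = 31.25
New EstRTT = 175 + 31.25 = 206.25 ms -> 206.25 ms (2 dp)

206.25


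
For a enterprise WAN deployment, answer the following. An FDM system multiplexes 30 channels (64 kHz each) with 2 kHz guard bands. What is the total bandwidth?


Given: 30 channels, 64 kHz each, guard = 2 kHz
Channel bandwidth = 30 * 64 = 1920 kHz
Guard bands = 29 gaps * 2 kHz = 58 kHz
Total = 1920 + 58 = 1978 kHz

1978


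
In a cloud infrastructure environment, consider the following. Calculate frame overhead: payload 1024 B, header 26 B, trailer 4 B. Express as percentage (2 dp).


Given: payload = 1024 B, header = 26 B, trailer = 4 B
Overhead bytes = header + trailer = 26 + 4 = 30
Total frame = payload + overhead = 1024 + 30 = 1054
Overhead % = 30 / 1054 * 100 = 2.8463% -> 2.85% (2 dp)

2.85


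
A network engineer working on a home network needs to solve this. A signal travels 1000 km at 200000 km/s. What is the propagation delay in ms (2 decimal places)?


Given: distance = 1000 km, speed = 200000 km/s
Delay = distance / speed = 1000 / 200000 seconds
Delay in ms = 1000 * 1000 / 200000
Delay = 5.0000 ms
Rounded to 2 dp = 5.00 ms

5.00


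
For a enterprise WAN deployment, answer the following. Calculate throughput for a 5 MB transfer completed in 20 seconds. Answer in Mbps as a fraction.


Given: file = 5 MB, time = 20 s
File in Mb = 5 * 8 = 40 Mb
Throughput = 40 / 20 Mbps
Throughput = 2 Mbps

2


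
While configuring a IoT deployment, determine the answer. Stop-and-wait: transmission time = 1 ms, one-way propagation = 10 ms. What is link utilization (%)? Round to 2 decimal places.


Given: Ttrans = 1 ms, Tprop = 10 ms
RTT = 2 * Tprop = 2 * 10 = 20 ms
U = Ttrans / (Ttrans + RTT)
U = 1 / (1 + 20)
U = 1 / 21 = 0.047619
U% = 4.76%

4.76


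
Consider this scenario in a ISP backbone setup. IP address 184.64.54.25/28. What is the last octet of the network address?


Given: IP = 184.64.54.25, prefix = /28
Subnet mask = 255.255.255.240
Last octet of IP: 25
Last octet of mask: 240
Network last octet = 25 AND 240 = 16

16


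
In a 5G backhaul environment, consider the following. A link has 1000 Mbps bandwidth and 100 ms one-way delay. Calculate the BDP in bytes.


Given: bandwidth = 1000 Mbps, delay = 100 ms
BDP in bits = 1000 * 10^6 * 100 / 1000
BDP in bits = 100000000
BDP in bytes = 100000000 / 8 = 12500000

12500000


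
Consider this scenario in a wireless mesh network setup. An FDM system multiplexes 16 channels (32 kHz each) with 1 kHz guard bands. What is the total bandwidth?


Given: 16 channels, 32 kHz each, guard = 1 kHz
Channel bandwidth = 16 * 32 = 512 kHz
Guard bands = 15 gaps * 1 kHz = 15 kHz
Total = 512 + 15 = 527 kHz

527


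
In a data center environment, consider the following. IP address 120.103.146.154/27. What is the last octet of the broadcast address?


Given: IP = 120.103.146.154, prefix = /27
Host bits = 32 - 27 = 5
Network last octet = 154 AND mask = 128
Host part size = 2^5 - 1 = 31
Broadcast last octet = 128 OR 31 = 159

159


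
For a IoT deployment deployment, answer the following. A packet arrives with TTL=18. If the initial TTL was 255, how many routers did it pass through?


Given: initial TTL = 255, received TTL = 18
Hops = initial TTL - received TTL
Hops = 255 - 18 = 237

237


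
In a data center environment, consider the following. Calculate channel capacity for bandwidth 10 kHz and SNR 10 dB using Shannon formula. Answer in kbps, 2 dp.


Given: B = 10 kHz, SNR = 10 dB
SNR linear = 10^(10/10) = 10
1 + SNR = 11
log2(11) = 3.4594316186
C = 10 * 1000 * 3.4594316186 = 34594.3162 bps
C = 34.594316 kbps -> 34.59 kbps (2 dp)

34.59


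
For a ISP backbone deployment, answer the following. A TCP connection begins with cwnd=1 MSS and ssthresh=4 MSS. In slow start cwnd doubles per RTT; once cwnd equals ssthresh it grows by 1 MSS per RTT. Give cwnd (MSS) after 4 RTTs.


RTT 0: cwnd = 1 MSS (initial)
RTT 1: cwnd = 2 MSS (slow start, doubled)
RTT 2: cwnd = 4 MSS (slow start, doubled)
RTT 3: cwnd = 5 MSS (congestion avoidance, +1)
RTT 4: cwnd = 6 MSS (congestion avoidance, +1)

6


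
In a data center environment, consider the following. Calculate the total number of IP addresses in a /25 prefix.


Given: CIDR prefix /25
Host bits = 32 - 25 = 7
Total addresses = 2^7 = 128

128


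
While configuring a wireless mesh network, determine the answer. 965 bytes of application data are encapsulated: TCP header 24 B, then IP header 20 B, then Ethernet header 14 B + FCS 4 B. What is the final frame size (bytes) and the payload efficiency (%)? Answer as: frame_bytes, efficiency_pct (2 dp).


TCP segment = 965 + 24 = 989 B
IP packet = 989 + 20 = 1009 B
Ethernet frame = 1009 + 14 + 4 = 1027 B
Efficiency = app / frame = 965 / 1027 = 0.939630 = 93.9630% -> 93.96% (2 dp)

1027, 93.96
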